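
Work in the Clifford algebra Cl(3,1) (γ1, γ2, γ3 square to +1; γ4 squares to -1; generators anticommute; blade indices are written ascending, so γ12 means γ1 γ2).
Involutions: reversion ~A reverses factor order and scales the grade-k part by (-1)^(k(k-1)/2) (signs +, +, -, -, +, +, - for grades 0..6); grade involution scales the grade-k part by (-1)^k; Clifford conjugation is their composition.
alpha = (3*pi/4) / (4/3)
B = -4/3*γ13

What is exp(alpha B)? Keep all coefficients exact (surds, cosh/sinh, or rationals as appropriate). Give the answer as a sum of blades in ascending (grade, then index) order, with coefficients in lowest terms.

B^2 = (-4/3)^2*(γ13)^2 = 16/9*(-1) = -16/9 (a basis 2-blade squares to minus the product of its generators' squares).
B^2 = -16/9 — B^2 < 0, so the exponential closes trigonometrically: l = 4/3, alpha*l = 3*pi/4, so exp(alpha B) = cos(3*pi/4) + (sin(3*pi/4)/(4/3))*B = -sqrt(2)/2 + (3*sqrt(2)/8)*B.
Answer: -sqrt(2)/2 - sqrt(2)/2*γ13


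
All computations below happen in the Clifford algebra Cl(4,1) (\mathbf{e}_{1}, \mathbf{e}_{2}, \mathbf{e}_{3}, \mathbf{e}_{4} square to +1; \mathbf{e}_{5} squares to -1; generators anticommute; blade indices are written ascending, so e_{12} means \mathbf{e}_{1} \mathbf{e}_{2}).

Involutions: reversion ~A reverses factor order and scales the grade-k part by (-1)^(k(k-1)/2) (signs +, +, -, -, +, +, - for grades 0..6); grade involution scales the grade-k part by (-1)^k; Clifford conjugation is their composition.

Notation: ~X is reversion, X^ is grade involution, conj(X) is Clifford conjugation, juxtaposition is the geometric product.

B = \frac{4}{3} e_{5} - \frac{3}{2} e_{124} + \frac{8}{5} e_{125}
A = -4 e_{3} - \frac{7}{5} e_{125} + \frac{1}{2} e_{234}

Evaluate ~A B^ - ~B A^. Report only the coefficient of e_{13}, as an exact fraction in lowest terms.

first term: -\frac{56}{25} + \frac{28}{15} e_{12} + \frac{3}{4} e_{13} + \frac{16}{3} e_{35} + \frac{21}{10} e_{45} - 6 e_{1234} + \frac{32}{5} e_{1235} - \frac{4}{5} e_{1345} + \frac{2}{3} e_{2345}
second term: -\frac{56}{25} - \frac{28}{15} e_{12} - \frac{3}{4} e_{13} - \frac{16}{3} e_{35} - \frac{21}{10} e_{45} - 6 e_{1234} + \frac{32}{5} e_{1235} - \frac{4}{5} e_{1345} + \frac{2}{3} e_{2345}
Answer: \frac{3}{2}


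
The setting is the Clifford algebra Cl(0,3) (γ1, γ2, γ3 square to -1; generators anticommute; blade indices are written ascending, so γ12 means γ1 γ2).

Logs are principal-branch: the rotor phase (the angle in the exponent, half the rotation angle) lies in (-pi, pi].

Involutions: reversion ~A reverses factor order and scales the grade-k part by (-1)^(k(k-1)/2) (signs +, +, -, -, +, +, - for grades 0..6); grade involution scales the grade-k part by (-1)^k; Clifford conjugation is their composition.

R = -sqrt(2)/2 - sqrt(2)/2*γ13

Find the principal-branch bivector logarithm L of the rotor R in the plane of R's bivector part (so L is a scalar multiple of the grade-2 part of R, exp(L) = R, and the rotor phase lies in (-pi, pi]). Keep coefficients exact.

The scalar part of R is -sqrt(2)/2, and that scalar determines the rotor phase on the principal branch; recovering the unit plane as bivector-part over sine of the phase gives L = phase * plane.
Concretely: cos(phase) = -sqrt(2)/2 gives phase = ±3*pi/4, and since phase/sin(phase) is even the sign is immaterial: L = (phase/sin(phase)) * <R>_2 = (3*sqrt(2)*pi/4) * <R>_2.
Answer: -3*pi/4*γ13


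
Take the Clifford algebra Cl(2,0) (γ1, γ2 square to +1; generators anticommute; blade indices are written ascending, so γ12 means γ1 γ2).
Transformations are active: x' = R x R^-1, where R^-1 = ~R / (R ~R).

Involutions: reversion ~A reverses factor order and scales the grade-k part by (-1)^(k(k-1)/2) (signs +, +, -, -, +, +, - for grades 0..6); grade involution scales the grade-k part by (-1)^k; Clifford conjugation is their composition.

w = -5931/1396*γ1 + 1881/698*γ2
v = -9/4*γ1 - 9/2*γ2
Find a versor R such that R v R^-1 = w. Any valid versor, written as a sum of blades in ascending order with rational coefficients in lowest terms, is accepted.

The midline construction: v and w both square to 405/16, so reflecting in their sum -2268/349*γ1 - 630/349*γ2 exchanges them.
Answer: -2268/349*γ1 - 630/349*γ2


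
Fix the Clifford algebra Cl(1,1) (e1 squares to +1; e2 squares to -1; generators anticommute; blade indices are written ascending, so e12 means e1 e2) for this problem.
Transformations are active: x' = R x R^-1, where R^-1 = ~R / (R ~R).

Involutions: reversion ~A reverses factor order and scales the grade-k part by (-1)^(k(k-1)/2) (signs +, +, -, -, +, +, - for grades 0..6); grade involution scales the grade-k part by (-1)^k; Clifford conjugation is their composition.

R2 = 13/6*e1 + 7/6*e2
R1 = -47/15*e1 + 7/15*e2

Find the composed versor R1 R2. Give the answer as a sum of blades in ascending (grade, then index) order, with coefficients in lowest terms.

Distribute over the terms of R1 (each basis-blade product reordered to ascending indices, repeated generators contracted through their squares):
(-47/15*e1) R2 = -611/90 - 329/90*e12
(7/15*e2) R2 = -49/90 - 91/90*e12
Summing the partial products and collecting blades:
Answer: -22/3 - 14/3*e12


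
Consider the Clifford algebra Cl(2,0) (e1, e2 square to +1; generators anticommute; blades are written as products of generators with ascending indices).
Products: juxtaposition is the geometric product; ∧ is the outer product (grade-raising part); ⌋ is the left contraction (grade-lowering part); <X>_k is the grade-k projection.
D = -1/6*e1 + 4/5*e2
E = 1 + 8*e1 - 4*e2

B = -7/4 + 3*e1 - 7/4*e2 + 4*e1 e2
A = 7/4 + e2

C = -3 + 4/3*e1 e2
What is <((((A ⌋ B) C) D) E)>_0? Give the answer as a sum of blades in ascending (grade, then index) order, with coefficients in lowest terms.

step 1: -77/16 + 5/4*e1 - 49/16*e2 + 7*e1 e2
step 2: 245/48 + 1/3*e1 + 521/48*e2 - 329/12*e1 e2
step 3: 1553/180 - 32809/1440*e1 - 35/72*e2 + 2989/1440*e1 e2
step 4: -1717/10 + 18209/480*e1 - 18577/360*e2 + 27965/288*e1 e2
step 5: -1717/10
Answer: -1717/10


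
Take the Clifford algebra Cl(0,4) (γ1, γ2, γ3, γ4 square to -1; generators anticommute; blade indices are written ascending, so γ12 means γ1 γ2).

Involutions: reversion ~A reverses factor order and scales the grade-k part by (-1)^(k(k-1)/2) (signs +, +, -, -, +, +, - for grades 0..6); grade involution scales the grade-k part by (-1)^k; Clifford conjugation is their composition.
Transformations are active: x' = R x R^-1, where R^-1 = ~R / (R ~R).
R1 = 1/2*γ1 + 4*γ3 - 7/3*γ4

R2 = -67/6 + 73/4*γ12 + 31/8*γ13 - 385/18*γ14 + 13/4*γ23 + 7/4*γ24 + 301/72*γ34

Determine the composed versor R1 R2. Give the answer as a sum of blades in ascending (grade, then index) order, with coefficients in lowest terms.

Distribute over the terms of R1 (each basis-blade product reordered to ascending indices, repeated generators contracted through their squares):
(1/2*γ1) R2 = -67/12*γ1 - 73/8*γ2 - 31/16*γ3 + 385/36*γ4 + 13/8*γ123 + 7/8*γ124 + 301/144*γ134
(4*γ3) R2 = 31/2*γ1 + 13*γ2 - 134/3*γ3 - 301/18*γ4 + 73*γ123 + 770/9*γ134 - 7*γ234
(-7/3*γ4) R2 = 2695/54*γ1 - 49/12*γ2 - 2107/216*γ3 + 469/18*γ4 - 511/12*γ124 - 217/24*γ134 - 91/12*γ234
Summing the partial products and collecting blades:
Answer: 6461/108*γ1 - 5/24*γ2 - 24347/432*γ3 + 721/36*γ4 + 597/8*γ123 - 1001/24*γ124 + 3773/48*γ134 - 175/12*γ234


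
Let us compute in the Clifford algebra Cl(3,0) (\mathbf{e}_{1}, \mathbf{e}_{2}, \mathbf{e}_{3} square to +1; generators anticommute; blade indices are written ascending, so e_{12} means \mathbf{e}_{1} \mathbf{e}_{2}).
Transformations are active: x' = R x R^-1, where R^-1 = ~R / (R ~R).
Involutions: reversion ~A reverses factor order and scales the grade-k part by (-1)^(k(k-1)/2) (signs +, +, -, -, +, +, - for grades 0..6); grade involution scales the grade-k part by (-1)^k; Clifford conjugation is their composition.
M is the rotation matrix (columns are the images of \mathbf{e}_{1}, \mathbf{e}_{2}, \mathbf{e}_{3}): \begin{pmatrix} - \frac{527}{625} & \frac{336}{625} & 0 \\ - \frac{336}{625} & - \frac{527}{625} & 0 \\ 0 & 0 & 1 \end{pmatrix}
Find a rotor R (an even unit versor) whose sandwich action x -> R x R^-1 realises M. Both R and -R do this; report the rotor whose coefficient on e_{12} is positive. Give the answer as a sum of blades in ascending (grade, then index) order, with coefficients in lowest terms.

Method: write R = a + b12*e_{12} + b13*e_{13} + b23*e_{23} with a^2 + b12^2 + b13^2 + b23^2 = 1 (so R^-1 = ~R). Expanding the columns R e_j ~R gives tr M = 4a^2 - 1 and, from the antisymmetric part, M21 - M12 = -4a*b12, M13 - M31 = 4a*b13, M32 - M23 = -4a*b23.
Here tr M = -\frac{429}{625}, so a^2 = (1 + tr M)/4 = \frac{49}{625} and a = ±\frac{7}{25}. Taking a = \frac{7}{25}: M21 - M12 = -\frac{672}{625}, M13 - M31 = 0, M32 - M23 = 0, giving b12 = \frac{24}{25}, b13 = 0, b23 = 0, i.e. R = \frac{7}{25} + \frac{24}{25} e_{12}.
Its e_{12} coefficient is already positive.
Answer: \frac{7}{25} + \frac{24}{25} e_{12}. Uniqueness: Spin(3) -> SO(3) maps R and -R to the same rotation of trace -\frac{429}{625}; fixing the sign of the e_{12} coefficient removes the ambiguity.


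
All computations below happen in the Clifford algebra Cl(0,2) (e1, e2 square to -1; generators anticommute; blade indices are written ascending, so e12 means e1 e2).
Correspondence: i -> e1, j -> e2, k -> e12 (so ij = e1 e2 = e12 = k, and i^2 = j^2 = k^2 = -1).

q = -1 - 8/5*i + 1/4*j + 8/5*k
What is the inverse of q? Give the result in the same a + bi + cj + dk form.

In blades: q = -1 - 8/5*e1 + 1/4*e2 + 8/5*e12.
With qbar = -1 + 8/5*e1 - 1/4*e2 - 8/5*e12 (scalar fixed, mapped units negated), q qbar = 2473/400 (the sum of squared coefficients), so q^-1 = qbar / (2473/400) = -400/2473 + 640/2473*e1 - 100/2473*e2 - 640/2473*e12; translating back:
Answer: -400/2473 + 640/2473*i - 100/2473*j - 640/2473*k


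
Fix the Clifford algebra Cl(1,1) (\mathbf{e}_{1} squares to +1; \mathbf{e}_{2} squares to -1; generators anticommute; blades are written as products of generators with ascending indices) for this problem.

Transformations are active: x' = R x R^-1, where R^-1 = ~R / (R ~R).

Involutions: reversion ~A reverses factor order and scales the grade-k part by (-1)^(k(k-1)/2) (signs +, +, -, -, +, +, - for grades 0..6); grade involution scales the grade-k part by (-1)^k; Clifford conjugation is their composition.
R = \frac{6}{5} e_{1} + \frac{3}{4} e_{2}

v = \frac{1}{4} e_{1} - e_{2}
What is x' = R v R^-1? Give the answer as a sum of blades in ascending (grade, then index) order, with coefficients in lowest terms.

~R = \frac{6}{5} e_{1} + \frac{3}{4} e_{2}, and R ~R = \frac{351}{400}, so R^-1 = ~R / (\frac{351}{400}).
R v = \frac{21}{20} - \frac{111}{80} e_{1} e_{2}
Answer: \frac{409}{156} e_{1} + \frac{109}{39} e_{2}


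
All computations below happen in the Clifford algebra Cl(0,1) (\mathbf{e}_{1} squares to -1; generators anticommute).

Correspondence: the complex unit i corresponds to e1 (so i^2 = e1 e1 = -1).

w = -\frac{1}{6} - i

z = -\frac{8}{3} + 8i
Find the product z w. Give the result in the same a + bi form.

In blades: z = -\frac{8}{3} + 8 e_{1}, w = -\frac{1}{6} - e_{1}.
Distribute z over w term by term (generator squares from the signature, products reordered to ascending indices): (-\frac{8}{3})*w = \frac{4}{9} + \frac{8}{3} e_{1}; (8 e_{1})*w = 8 - \frac{4}{3} e_{1}.
Sum: \frac{76}{9} + \frac{4}{3} e_{1}; translating back through the correspondence:
Answer: \frac{76}{9} + \frac{4}{3}i


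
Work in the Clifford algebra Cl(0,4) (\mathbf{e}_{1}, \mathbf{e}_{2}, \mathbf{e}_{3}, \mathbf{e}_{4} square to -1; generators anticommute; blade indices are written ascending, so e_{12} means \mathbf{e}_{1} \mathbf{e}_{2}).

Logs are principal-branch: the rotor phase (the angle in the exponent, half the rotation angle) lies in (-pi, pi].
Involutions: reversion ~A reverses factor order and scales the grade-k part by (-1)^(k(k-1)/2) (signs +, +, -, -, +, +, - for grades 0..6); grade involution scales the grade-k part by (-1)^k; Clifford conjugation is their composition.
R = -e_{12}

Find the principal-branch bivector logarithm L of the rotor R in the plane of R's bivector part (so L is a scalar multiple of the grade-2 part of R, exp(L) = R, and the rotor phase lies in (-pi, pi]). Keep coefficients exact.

The scalar part of R is 0, so the principal-branch rotor phase is pinned; divide the bivector part by its sine to get the unit plane — L is the phase times that plane.
Concretely: cos(phase) = 0 gives phase = ±\frac{\pi}{2}, and since phase/sin(phase) is even the sign is immaterial: L = (phase/sin(phase)) * <R>_2 = (\frac{\pi}{2}) * <R>_2.
Answer: - \frac{\pi}{2} e_{12}


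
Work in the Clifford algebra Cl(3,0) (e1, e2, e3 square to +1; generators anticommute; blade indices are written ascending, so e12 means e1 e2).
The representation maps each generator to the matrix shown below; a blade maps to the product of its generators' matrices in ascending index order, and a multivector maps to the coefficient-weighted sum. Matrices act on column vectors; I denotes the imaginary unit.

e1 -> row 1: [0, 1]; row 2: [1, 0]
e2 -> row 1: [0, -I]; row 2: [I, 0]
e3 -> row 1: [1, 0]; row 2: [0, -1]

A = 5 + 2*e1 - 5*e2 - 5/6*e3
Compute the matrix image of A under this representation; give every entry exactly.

M = (5)*1 + (2)*rho(e1) + (-5)*rho(e2) + (-5/6)*rho(e3), summed entrywise (1 is the identity matrix):
Answer: row 1: [25/6, 2 + 5*I]; row 2: [2 - 5*I, 35/6]


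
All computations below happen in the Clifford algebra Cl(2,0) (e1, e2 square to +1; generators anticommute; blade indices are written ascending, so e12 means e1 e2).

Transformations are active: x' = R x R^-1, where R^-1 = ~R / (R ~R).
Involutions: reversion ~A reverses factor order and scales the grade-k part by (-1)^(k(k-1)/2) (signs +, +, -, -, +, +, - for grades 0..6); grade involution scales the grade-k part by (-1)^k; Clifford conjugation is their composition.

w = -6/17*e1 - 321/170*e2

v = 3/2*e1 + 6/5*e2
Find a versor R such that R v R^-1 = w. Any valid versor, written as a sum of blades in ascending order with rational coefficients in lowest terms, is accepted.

Sketch: the shared square 369/100 makes R = v + w = 39/34*e1 - 117/170*e2 the natural versor; its sandwich fixes that direction, negates (v - w)/2, and sends v to w.
Answer: 39/34*e1 - 117/170*e2


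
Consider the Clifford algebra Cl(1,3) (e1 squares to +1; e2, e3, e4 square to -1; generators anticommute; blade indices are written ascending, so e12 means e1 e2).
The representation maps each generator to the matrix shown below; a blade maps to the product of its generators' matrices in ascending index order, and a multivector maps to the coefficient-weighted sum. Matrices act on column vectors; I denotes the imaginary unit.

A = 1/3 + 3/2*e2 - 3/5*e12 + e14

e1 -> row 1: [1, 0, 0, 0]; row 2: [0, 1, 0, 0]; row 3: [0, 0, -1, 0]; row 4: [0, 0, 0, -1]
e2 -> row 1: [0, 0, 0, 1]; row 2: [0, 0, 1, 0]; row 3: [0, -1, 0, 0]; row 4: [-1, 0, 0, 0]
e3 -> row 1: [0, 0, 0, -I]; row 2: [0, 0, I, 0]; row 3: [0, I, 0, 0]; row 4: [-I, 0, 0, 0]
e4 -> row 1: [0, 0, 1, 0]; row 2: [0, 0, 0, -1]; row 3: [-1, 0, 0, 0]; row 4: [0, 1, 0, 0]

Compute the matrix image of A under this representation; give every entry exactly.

Bivector images (products of the table entries): rho(e12) = rho(e1)rho(e2) = row 1: [0, 0, 0, 1]; row 2: [0, 0, 1, 0]; row 3: [0, 1, 0, 0]; row 4: [1, 0, 0, 0]; rho(e14) = rho(e1)rho(e4) = row 1: [0, 0, 1, 0]; row 2: [0, 0, 0, -1]; row 3: [1, 0, 0, 0]; row 4: [0, -1, 0, 0].
M = (1/3)*1 + (3/2)*rho(e2) + (-3/5)*rho(e12) + (1)*rho(e14), summed entrywise (1 is the identity matrix):
Answer: row 1: [1/3, 0, 1, 9/10]; row 2: [0, 1/3, 9/10, -1]; row 3: [1, -21/10, 1/3, 0]; row 4: [-21/10, -1, 0, 1/3]


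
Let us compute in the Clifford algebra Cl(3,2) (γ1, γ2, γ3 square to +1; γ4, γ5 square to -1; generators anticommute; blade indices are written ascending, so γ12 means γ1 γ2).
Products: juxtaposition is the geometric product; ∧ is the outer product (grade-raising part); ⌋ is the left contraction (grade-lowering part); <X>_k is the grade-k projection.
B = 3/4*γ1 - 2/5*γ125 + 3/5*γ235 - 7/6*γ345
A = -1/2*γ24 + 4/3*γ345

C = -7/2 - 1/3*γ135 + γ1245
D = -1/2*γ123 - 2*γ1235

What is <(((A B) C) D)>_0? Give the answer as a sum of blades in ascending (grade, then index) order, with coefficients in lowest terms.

step 1: 14/9 + 4/5*γ24 - 3/8*γ124 - 1/5*γ145 + 7/12*γ235 - 3/10*γ345 + 8/15*γ1234 - γ1345
step 2: -49/9 + 1/5*γ2 + 1/3*γ4 - 3/8*γ5 + 7/36*γ12 + 1/10*γ14 + 4/5*γ15 + γ23 - 14/5*γ24 - 1/15*γ34 + 8/15*γ35 + 3/10*γ123 + 21/16*γ124 - 7/12*γ134 - 14/27*γ135 + 7/10*γ145 - 49/24*γ235 - 8/45*γ245 + 21/20*γ345 - 28/15*γ1234 + 14/9*γ1245 + 7/2*γ1345 - 1/8*γ2345 + 4/15*γ12345
step 3: 3/20 - 43/12*γ1 + 28/27*γ2 + 7/72*γ3 + 2/5*γ4 + 3/5*γ5 - 16/15*γ12 + 1/10*γ13 + 1/4*γ14 + 145/48*γ15 - 8/5*γ23 + 161/24*γ24 - 7/27*γ25 - 1085/288*γ34 + 7/18*γ35 + 58/15*γ45 + 125/36*γ123 + 31/15*γ124 + 4/15*γ125 + 79/45*γ134 + 2/5*γ135 - 1/16*γ145 + 29/20*γ234 + 2/5*γ235 - 35/12*γ245 - 133/72*γ345 + 1/6*γ1234 + 1541/144*γ1235 - 79/120*γ1245 + 248/45*γ1345 - 3/20*γ2345 + 2/3*γ12345
step 4: 3/20
Answer: 3/20


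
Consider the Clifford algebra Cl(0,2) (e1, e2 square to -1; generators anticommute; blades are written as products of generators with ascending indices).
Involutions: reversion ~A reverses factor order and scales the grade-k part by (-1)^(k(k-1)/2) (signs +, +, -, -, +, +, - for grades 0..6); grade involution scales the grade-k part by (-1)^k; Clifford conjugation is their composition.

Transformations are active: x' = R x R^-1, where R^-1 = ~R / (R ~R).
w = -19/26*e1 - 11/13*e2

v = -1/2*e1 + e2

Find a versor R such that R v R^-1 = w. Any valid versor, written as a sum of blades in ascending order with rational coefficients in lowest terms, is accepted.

Since q(v) = q(w) = -5/4, the sum R = v + w = -16/13*e1 + 2/13*e2 does the job whenever invertible.
Answer: -16/13*e1 + 2/13*e2


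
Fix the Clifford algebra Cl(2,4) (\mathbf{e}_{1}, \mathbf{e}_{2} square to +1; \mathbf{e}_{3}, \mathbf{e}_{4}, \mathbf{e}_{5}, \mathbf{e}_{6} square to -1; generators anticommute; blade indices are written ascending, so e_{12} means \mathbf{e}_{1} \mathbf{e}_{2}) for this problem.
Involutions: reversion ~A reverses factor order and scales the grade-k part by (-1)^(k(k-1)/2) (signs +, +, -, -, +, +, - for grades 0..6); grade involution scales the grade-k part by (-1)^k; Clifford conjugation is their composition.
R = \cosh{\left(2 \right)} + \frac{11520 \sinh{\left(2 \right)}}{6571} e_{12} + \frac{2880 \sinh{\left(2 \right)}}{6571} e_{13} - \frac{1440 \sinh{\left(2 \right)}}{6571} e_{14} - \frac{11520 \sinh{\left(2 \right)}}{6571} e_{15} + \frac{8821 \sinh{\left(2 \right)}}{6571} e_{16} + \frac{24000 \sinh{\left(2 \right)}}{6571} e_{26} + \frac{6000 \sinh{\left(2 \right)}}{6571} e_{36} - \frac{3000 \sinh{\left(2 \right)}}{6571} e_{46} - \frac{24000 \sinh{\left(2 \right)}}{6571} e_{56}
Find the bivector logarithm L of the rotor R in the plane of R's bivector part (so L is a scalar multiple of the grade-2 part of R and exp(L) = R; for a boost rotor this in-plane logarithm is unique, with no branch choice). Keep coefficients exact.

The scalar part of R is \cosh{\left(2 \right)}, which fixes the rapidity magnitude through cosh (cosh is even, so it cannot fix the sign — the bivector part carries that); dividing the bivector part by sinh of the rapidity gives the plane, and L = rapidity * plane, where the joint sign ambiguity of (rapidity, plane) cancels in the product.
Concretely: cosh(rapidity) = \cosh{\left(2 \right)} gives rapidity = ±2, and since rapidity/sinh(rapidity) is even the sign is immaterial: L = (rapidity/sinh(rapidity)) * <R>_2 = (\frac{2}{\sinh{\left(2 \right)}}) * <R>_2.
Answer: \frac{23040}{6571} e_{12} + \frac{5760}{6571} e_{13} - \frac{2880}{6571} e_{14} - \frac{23040}{6571} e_{15} + \frac{17642}{6571} e_{16} + \frac{48000}{6571} e_{26} + \frac{12000}{6571} e_{36} - \frac{6000}{6571} e_{46} - \frac{48000}{6571} e_{56}


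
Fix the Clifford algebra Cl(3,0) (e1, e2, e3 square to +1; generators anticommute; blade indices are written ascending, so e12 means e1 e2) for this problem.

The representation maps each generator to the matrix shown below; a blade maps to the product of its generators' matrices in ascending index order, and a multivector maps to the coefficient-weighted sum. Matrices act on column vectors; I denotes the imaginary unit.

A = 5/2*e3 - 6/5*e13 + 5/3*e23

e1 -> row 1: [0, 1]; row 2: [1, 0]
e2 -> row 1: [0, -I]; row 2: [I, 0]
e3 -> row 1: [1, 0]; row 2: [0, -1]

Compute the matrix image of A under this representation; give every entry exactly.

Bivector images (products of the table entries): rho(e13) = rho(e1)rho(e3) = row 1: [0, -1]; row 2: [1, 0]; rho(e23) = rho(e2)rho(e3) = row 1: [0, I]; row 2: [I, 0].
M = (5/2)*rho(e3) + (-6/5)*rho(e13) + (5/3)*rho(e23), summed entrywise:
Answer: row 1: [5/2, 6/5 + 5*I/3]; row 2: [-6/5 + 5*I/3, -5/2]


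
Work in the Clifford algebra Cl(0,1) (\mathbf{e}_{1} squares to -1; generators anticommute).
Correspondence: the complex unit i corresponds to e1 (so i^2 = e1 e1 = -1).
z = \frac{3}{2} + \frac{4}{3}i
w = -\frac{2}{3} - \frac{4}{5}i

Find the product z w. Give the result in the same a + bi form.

In blades: z = \frac{3}{2} + \frac{4}{3} e_{1}, w = -\frac{2}{3} - \frac{4}{5} e_{1}.
Distribute z over w term by term (generator squares from the signature, products reordered to ascending indices): (\frac{3}{2})*w = -1 - \frac{6}{5} e_{1}; (\frac{4}{3} e_{1})*w = \frac{16}{15} - \frac{8}{9} e_{1}.
Sum: \frac{1}{15} - \frac{94}{45} e_{1}; translating back through the correspondence:
Answer: \frac{1}{15} - \frac{94}{45}i


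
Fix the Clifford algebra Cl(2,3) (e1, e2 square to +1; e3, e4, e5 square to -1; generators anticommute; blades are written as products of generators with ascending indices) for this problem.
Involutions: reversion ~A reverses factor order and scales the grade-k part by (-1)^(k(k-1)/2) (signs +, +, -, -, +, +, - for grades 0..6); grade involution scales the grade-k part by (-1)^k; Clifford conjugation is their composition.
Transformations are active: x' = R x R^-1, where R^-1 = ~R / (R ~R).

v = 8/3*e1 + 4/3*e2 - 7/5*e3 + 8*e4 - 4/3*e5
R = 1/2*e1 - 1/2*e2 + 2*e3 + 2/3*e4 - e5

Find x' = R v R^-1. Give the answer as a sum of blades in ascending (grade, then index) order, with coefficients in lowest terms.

~R = 1/2*e1 - 1/2*e2 + 2*e3 + 2/3*e4 - e5, and R ~R = -89/18, so R^-1 = ~R / (-89/18).
R v = -16/5 + 2*e1 e2 - 181/30*e1 e3 + 20/9*e1 e4 + 2*e1 e5 - 59/30*e2 e3 - 44/9*e2 e4 + 2*e2 e5 + 254/15*e3 e4 - 61/15*e3 e5 + 64/9*e4 e5
Answer: -2696/1335*e1 - 2644/1335*e2 + 355/89*e3 - 3176/445*e4 + 52/1335*e5


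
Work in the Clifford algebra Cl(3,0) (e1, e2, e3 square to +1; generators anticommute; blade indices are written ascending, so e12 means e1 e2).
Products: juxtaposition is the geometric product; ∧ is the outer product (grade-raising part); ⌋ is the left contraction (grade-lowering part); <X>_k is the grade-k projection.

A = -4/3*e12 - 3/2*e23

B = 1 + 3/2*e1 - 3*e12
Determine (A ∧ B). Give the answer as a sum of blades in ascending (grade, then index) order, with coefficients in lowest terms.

step 1: -4/3*e12 - 3/2*e23 - 9/4*e123
Answer: -4/3*e12 - 3/2*e23 - 9/4*e123


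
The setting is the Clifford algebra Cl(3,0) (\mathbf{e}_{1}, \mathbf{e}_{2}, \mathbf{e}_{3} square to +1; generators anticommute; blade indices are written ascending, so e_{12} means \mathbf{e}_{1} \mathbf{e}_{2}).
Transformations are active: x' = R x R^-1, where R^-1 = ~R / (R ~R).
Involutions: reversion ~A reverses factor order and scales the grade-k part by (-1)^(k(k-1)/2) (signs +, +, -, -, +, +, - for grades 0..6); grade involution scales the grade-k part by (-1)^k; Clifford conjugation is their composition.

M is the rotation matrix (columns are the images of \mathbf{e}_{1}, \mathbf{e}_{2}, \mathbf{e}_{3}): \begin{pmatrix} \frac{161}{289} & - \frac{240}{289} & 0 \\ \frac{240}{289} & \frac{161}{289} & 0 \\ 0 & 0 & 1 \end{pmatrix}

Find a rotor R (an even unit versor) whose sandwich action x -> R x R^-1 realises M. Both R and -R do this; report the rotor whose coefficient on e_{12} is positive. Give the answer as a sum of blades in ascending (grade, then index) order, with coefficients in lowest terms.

Method: write R = a + b12*e_{12} + b13*e_{13} + b23*e_{23} with a^2 + b12^2 + b13^2 + b23^2 = 1 (so R^-1 = ~R). Expanding the columns R e_j ~R gives tr M = 4a^2 - 1 and, from the antisymmetric part, M21 - M12 = -4a*b12, M13 - M31 = 4a*b13, M32 - M23 = -4a*b23.
Here tr M = \frac{611}{289}, so a^2 = (1 + tr M)/4 = \frac{225}{289} and a = ±\frac{15}{17}. Taking a = \frac{15}{17}: M21 - M12 = \frac{480}{289}, M13 - M31 = 0, M32 - M23 = 0, giving b12 = -\frac{8}{17}, b13 = 0, b23 = 0, i.e. R = \frac{15}{17} - \frac{8}{17} e_{12}.
Its e_{12} coefficient is negative, so report the other preimage -R.
Answer: -\frac{15}{17} + \frac{8}{17} e_{12}. Uniqueness: Spin(3) -> SO(3) maps R and -R to the same rotation of trace \frac{611}{289}; fixing the sign of the e_{12} coefficient removes the ambiguity.


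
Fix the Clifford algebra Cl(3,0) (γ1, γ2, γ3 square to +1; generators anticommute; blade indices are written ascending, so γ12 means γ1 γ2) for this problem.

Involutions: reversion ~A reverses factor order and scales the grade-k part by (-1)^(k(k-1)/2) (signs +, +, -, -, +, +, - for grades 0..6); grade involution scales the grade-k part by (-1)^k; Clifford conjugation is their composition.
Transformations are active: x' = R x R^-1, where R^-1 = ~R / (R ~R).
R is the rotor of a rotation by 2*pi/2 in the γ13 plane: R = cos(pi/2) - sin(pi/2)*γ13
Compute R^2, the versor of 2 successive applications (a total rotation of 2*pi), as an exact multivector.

Half-angle bookkeeping: 2 applications in γ13 add up to rotor phase 2*pi/2 = pi, so R^2 = cos(pi) - sin(pi)*γ13.
cos(pi) = -1 and sin(pi) = 0, so R^2 = -1. The total rotation 2*pi is 1 full turn, so every vector returns to itself, yet the rotor is -1, on the OTHER sheet of the double cover (an odd number of 2*pi turns).
Answer: -1


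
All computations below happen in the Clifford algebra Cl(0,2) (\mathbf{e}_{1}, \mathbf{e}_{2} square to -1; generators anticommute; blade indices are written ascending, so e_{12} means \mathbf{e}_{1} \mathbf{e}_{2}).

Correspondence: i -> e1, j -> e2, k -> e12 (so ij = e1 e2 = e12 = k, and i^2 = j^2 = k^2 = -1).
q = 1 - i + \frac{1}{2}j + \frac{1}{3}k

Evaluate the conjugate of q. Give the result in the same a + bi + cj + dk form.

In blades: q = 1 - e_{1} + \frac{1}{2} e_{2} + \frac{1}{3} e_{12}.
Conjugation here is Clifford conjugation: the scalar is fixed and the grade-1 and grade-2 blades all flip sign, giving 1 + e_{1} - \frac{1}{2} e_{2} - \frac{1}{3} e_{12}; translating back:
Answer: 1 + i - \frac{1}{2}j - \frac{1}{3}k


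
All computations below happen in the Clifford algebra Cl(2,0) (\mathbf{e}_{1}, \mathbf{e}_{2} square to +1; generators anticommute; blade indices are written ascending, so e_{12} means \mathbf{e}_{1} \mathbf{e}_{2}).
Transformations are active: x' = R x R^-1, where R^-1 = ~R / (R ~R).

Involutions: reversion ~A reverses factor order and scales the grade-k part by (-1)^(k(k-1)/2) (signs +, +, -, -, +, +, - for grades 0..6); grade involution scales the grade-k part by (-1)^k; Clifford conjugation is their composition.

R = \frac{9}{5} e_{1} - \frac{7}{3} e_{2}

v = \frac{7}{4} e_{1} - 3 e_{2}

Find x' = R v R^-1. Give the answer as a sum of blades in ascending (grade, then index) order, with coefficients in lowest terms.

~R = \frac{9}{5} e_{1} - \frac{7}{3} e_{2}, and R ~R = \frac{1954}{225}, so R^-1 = ~R / (\frac{1954}{225}).
R v = \frac{203}{20} - \frac{79}{60} e_{12}
Answer: \frac{2401}{977} e_{1} - \frac{9591}{3908} e_{2}


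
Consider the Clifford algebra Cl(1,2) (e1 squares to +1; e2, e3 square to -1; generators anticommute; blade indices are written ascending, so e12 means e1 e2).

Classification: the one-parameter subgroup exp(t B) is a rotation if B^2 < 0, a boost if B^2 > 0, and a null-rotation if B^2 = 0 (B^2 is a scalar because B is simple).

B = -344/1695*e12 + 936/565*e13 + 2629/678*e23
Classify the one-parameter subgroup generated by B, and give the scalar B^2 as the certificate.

B^2 term by term: the squares give (-344/1695)^2*(e12)^2 + (936/565)^2*(e13)^2 + (2629/678)^2*(e23)^2 = 118336/2873025*(+1) + 876096/319225*(+1) + 6911641/459684*(-1) = -49/4 (each basis 2-blade squares to minus the product of its generators' squares); cross terms between blades sharing an index anticommute and cancel. So B^2 = -49/4.
Answer: rotation, certificate B^2 = -49/4. B^2 = -49/4 is basis-independent, so its sign is the whole story.


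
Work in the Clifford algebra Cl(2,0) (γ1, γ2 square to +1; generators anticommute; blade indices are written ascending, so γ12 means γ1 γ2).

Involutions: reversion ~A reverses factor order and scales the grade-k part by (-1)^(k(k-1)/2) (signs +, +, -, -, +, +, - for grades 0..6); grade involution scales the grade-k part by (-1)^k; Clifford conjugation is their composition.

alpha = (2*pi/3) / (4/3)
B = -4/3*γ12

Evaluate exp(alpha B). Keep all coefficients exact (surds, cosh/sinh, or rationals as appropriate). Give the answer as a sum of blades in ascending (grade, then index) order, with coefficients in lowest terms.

B^2 = (-4/3)^2*(γ12)^2 = 16/9*(-1) = -16/9 (a basis 2-blade squares to minus the product of its generators' squares).
B^2 = -16/9 — the negative square puts this in the circular regime; l = 4/3, alpha*l = 2*pi/3, so exp(alpha B) = cos(2*pi/3) + (sin(2*pi/3)/(4/3))*B = -1/2 + (3*sqrt(3)/8)*B.
Answer: -1/2 - sqrt(3)/2*γ12


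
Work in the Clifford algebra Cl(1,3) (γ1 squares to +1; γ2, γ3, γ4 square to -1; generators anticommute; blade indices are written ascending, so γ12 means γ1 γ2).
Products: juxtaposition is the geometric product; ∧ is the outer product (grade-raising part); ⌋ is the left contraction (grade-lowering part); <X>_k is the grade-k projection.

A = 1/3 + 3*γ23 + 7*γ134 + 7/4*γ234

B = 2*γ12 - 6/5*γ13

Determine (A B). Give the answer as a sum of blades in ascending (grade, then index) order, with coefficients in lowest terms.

step 1: -42/5*γ4 + 64/15*γ12 + 28/5*γ13 + 21/10*γ124 + 7/2*γ134 + 14*γ234
Answer: -42/5*γ4 + 64/15*γ12 + 28/5*γ13 + 21/10*γ124 + 7/2*γ134 + 14*γ234


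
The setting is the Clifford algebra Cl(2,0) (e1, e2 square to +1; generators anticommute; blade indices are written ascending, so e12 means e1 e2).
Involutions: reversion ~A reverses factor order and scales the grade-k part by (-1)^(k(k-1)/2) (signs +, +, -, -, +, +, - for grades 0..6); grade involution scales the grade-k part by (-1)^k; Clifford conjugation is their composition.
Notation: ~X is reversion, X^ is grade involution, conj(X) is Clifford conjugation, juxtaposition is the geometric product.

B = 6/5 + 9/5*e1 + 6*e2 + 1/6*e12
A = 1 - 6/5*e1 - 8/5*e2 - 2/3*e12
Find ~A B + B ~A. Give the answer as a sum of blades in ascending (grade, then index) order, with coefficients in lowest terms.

first term: -2401/225 + 347/75*e1 + 67/25*e2 - 503/150*e12
second term: -2401/225 - 293/75*e1 + 137/25*e2 + 793/150*e12
Answer: -4802/225 + 18/25*e1 + 204/25*e2 + 29/15*e12


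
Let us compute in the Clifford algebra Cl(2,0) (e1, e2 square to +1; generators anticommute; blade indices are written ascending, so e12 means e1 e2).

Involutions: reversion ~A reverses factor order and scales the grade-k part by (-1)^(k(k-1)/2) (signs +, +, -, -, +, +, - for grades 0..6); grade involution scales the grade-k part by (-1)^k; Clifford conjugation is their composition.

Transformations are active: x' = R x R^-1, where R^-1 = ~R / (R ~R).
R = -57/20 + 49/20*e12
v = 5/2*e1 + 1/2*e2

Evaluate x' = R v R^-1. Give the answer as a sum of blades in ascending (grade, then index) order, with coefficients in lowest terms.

~R = -57/20 - 49/20*e12, and R ~R = 113/8, so R^-1 = ~R / (113/8).
R v = -59/10*e1 - 151/20*e2
Answer: -673/5650*e1 + 14389/5650*e2


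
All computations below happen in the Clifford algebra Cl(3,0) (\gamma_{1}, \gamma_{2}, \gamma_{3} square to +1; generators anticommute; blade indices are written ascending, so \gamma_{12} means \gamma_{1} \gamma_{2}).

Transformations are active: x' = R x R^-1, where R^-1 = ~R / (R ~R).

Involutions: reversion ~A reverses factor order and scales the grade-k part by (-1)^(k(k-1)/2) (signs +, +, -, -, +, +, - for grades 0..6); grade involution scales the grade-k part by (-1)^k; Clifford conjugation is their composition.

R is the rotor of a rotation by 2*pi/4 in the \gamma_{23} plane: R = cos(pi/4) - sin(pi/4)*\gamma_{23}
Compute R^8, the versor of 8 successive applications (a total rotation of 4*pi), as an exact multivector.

The rotor phase is half the rotation angle and phases add under composition, so 8 steps in the \gamma_{23} plane accumulate phase 8*(pi/4) = 2 \pi: R^8 = cos(2 \pi) - sin(2 \pi)*\gamma_{23}.
cos(2 \pi) = 1 and sin(2 \pi) = 0, so R^8 = 1. The total rotation 4*pi is 2 full turns, so every vector returns to itself, yet the rotor is +1, back on the identity sheet (an even number of 2*pi turns).
Answer: 1


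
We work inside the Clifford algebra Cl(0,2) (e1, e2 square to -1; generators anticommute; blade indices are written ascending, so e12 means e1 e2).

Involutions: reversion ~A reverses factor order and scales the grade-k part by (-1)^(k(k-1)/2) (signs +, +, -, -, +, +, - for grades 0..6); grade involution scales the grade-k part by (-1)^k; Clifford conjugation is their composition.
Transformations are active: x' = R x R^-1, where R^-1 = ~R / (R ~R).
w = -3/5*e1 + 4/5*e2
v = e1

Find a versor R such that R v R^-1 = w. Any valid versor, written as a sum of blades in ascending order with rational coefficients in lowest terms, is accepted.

R = v + w = 2/5*e1 + 4/5*e2 works: the equal norms (-1) guarantee its sandwich swaps v into w.
Answer: 2/5*e1 + 4/5*e2


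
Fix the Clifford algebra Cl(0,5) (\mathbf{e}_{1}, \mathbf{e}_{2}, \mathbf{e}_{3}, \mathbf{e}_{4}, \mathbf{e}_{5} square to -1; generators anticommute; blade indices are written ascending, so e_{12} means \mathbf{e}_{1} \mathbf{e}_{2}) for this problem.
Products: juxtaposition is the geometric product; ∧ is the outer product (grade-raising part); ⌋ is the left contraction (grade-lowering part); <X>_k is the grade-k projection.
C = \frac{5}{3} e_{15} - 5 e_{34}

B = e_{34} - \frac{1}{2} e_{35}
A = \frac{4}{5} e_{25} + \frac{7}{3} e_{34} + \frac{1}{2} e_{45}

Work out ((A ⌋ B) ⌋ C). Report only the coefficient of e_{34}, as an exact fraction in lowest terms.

step 1: -\frac{7}{3}
step 2: -\frac{35}{9} e_{15} + \frac{35}{3} e_{34}
Answer: \frac{35}{3}


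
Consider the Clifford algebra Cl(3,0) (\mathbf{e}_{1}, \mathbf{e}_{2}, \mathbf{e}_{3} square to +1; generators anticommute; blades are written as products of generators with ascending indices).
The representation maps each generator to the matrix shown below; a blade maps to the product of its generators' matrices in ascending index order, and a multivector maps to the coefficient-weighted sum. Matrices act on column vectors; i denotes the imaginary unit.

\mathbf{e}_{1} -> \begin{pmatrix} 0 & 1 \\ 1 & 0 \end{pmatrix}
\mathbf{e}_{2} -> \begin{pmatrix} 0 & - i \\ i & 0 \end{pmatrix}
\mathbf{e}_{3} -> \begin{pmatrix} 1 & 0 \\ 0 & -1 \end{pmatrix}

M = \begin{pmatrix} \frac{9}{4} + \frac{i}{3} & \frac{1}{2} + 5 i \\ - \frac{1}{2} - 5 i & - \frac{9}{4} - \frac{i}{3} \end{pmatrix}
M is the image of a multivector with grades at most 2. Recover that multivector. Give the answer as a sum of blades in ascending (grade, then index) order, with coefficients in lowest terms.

Method: 1, rho(e_{1}), rho(e_{2}), rho(e_{3}) form a trace-orthogonal basis of the 2x2 complex matrices (tr(X Y) = 2 if X = Y, else 0), so M = m0*1 + m1*rho(e_{1}) + m2*rho(e_{2}) + m3*rho(e_{3}) with m0 = tr(M)/2 = 0, m1 = tr(M rho(e_{1}))/2 = 0, m2 = tr(M rho(e_{2}))/2 = -5 + \frac{i}{2}, m3 = tr(M rho(e_{3}))/2 = \frac{9}{4} + \frac{i}{3}.
Multiplying table entries, the bivector images are rho(e_{1} e_{2}) = i*rho(e_{3}), rho(e_{1} e_{3}) = -i*rho(e_{2}), rho(e_{2} e_{3}) = i*rho(e_{1}); with real blade coefficients the real parts of m0..m3 are the coefficients of 1, e_{1}, e_{2}, e_{3} and the imaginary parts give the bivectors (e_{2} e_{3}: Im m1, e_{1} e_{3}: -Im m2, e_{1} e_{2}: Im m3).
Answer: -5 e_{2} + \frac{9}{4} e_{3} + \frac{1}{3} e_{1} e_{2} - \frac{1}{2} e_{1} e_{3}


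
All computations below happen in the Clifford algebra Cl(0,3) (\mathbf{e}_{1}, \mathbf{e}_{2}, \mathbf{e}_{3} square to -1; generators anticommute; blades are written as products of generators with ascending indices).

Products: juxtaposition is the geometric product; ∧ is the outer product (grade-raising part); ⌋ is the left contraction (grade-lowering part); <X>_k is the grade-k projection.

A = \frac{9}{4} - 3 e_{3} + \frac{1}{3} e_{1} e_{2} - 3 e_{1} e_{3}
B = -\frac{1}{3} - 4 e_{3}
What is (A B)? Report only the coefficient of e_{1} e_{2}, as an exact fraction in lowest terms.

step 1: -\frac{51}{4} - 12 e_{1} - 8 e_{3} - \frac{1}{9} e_{1} e_{2} + e_{1} e_{3} - \frac{4}{3} e_{1} e_{2} e_{3}
Answer: -\frac{1}{9}


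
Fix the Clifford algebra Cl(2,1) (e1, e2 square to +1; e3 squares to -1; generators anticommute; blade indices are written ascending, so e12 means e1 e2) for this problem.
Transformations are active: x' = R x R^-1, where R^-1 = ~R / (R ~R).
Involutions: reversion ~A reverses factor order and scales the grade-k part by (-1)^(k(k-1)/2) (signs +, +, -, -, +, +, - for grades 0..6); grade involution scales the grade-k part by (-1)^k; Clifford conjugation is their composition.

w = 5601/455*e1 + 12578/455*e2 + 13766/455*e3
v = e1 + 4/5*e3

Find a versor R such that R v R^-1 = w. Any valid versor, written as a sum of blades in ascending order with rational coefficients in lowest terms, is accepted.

Sketch: the shared square 9/25 makes R = v + w = 6056/455*e1 + 12578/455*e2 + 2826/91*e3 the natural versor; its sandwich fixes that direction, negates (v - w)/2, and sends v to w.
Answer: 6056/455*e1 + 12578/455*e2 + 2826/91*e3


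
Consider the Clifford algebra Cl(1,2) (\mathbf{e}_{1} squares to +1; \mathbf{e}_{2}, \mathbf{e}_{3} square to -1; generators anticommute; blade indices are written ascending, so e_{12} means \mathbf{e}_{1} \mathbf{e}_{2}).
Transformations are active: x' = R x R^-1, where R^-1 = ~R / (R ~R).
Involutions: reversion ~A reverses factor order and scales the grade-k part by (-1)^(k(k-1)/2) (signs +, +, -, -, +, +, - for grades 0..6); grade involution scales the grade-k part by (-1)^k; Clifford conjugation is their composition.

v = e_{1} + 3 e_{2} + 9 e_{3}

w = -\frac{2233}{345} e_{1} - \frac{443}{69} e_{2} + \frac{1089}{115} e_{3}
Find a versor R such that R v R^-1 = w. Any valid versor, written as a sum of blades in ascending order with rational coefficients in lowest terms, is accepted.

Equal squares first: v^2 = w^2 = -89. Then v + w = -\frac{1888}{345} e_{1} - \frac{236}{69} e_{2} + \frac{2124}{115} e_{3} is a versor taking v to w, provided it is invertible.
Answer: -\frac{1888}{345} e_{1} - \frac{236}{69} e_{2} + \frac{2124}{115} e_{3}


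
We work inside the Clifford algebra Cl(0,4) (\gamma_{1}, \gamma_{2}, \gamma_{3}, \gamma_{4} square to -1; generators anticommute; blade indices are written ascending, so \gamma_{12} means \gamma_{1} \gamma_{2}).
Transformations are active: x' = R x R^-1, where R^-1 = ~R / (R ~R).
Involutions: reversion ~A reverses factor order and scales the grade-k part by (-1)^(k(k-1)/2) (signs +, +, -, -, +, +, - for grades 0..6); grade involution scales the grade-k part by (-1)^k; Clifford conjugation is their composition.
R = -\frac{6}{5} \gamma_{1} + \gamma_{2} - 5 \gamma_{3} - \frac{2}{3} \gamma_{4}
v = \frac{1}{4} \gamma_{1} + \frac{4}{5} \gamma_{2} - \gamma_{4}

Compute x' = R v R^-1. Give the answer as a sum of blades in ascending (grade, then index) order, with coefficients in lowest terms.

~R = -\frac{6}{5} \gamma_{1} + \gamma_{2} - 5 \gamma_{3} - \frac{2}{3} \gamma_{4}, and R ~R = -\frac{6274}{225}, so R^-1 = ~R / (-\frac{6274}{225}).
R v = -\frac{7}{6} - \frac{121}{100} \gamma_{12} + \frac{5}{4} \gamma_{13} + \frac{41}{30} \gamma_{14} + 4 \gamma_{23} - \frac{7}{15} \gamma_{24} + 5 \gamma_{34}
Answer: -\frac{4397}{12548} \gamma_{1} - \frac{22471}{31370} \gamma_{2} - \frac{2625}{6274} \gamma_{3} + \frac{2962}{3137} \gamma_{4}
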